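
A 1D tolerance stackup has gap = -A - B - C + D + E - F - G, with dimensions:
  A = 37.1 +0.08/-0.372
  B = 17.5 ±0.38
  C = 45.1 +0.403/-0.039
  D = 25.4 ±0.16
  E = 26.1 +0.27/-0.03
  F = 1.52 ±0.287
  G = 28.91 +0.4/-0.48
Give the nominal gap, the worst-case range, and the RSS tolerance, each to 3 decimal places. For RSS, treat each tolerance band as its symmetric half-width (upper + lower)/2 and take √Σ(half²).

nominal=-78.630 wc=[-80.370,-76.642] rss=0.754

Stack each dimension's contribution:
  -A: nom -37.100 → Σnom=-37.100; wc +0.372/-0.080 → slack +0.372/-0.080; half-tol=0.226, Σhalf²=0.051076
  -B: nom -17.500 → Σnom=-54.600; wc +0.380/-0.380 → slack +0.752/-0.460; half-tol=0.380, Σhalf²=0.195476
  -C: nom -45.100 → Σnom=-99.700; wc +0.039/-0.403 → slack +0.791/-0.863; half-tol=0.221, Σhalf²=0.244317
  +D: nom +25.400 → Σnom=-74.300; wc +0.160/-0.160 → slack +0.951/-1.023; half-tol=0.160, Σhalf²=0.269917
  +E: nom +26.100 → Σnom=-48.200; wc +0.270/-0.030 → slack +1.221/-1.053; half-tol=0.150, Σhalf²=0.292417
  -F: nom -1.520 → Σnom=-49.720; wc +0.287/-0.287 → slack +1.508/-1.340; half-tol=0.287, Σhalf²=0.374786
  -G: nom -28.910 → Σnom=-78.630; wc +0.480/-0.400 → slack +1.988/-1.740; half-tol=0.440, Σhalf²=0.568386
Nominal = -78.630. Worst-case = [-78.630 - 1.740, -78.630 + 1.988] = [-80.370, -76.642]. RSS = √0.568386 = 0.754.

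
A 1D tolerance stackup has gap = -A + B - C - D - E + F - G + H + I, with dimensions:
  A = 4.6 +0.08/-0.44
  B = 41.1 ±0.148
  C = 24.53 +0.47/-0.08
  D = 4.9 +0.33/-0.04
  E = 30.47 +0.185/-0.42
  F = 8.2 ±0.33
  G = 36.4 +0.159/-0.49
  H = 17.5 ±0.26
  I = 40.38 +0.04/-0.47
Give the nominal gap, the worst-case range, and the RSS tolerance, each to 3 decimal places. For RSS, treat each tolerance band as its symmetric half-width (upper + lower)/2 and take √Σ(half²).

Stack each dimension's contribution:
  -A: nom -4.600 → Σnom=-4.600; wc +0.440/-0.080 → slack +0.440/-0.080; half-tol=0.260, Σhalf²=0.067600
  +B: nom +41.100 → Σnom=36.500; wc +0.148/-0.148 → slack +0.588/-0.228; half-tol=0.148, Σhalf²=0.089504
  -C: nom -24.530 → Σnom=11.970; wc +0.080/-0.470 → slack +0.668/-0.698; half-tol=0.275, Σhalf²=0.165129
  -D: nom -4.900 → Σnom=7.070; wc +0.040/-0.330 → slack +0.708/-1.028; half-tol=0.185, Σhalf²=0.199354
  -E: nom -30.470 → Σnom=-23.400; wc +0.420/-0.185 → slack +1.128/-1.213; half-tol=0.302, Σhalf²=0.290860
  +F: nom +8.200 → Σnom=-15.200; wc +0.330/-0.330 → slack +1.458/-1.543; half-tol=0.330, Σhalf²=0.399760
  -G: nom -36.400 → Σnom=-51.600; wc +0.490/-0.159 → slack +1.948/-1.702; half-tol=0.325, Σhalf²=0.505061
  +H: nom +17.500 → Σnom=-34.100; wc +0.260/-0.260 → slack +2.208/-1.962; half-tol=0.260, Σhalf²=0.572661
  +I: nom +40.380 → Σnom=6.280; wc +0.040/-0.470 → slack +2.248/-2.432; half-tol=0.255, Σhalf²=0.637686
Nominal = 6.280. Worst-case = [6.280 - 2.432, 6.280 + 2.248] = [3.848, 8.528]. RSS = √0.637686 = 0.799.

nominal=6.280 wc=[3.848,8.528] rss=0.799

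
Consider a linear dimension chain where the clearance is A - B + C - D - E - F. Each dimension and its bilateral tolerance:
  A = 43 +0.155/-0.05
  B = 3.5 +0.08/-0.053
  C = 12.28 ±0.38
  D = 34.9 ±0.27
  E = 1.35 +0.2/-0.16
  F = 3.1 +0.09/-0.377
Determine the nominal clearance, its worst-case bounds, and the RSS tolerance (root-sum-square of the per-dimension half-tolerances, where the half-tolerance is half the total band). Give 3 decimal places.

nominal=12.430 wc=[11.360,13.825] rss=0.565

Stack each dimension's contribution:
  +A: nom +43.000 → Σnom=43.000; wc +0.155/-0.050 → slack +0.155/-0.050; half-tol=0.103, Σhalf²=0.010506
  -B: nom -3.500 → Σnom=39.500; wc +0.053/-0.080 → slack +0.208/-0.130; half-tol=0.067, Σhalf²=0.014929
  +C: nom +12.280 → Σnom=51.780; wc +0.380/-0.380 → slack +0.588/-0.510; half-tol=0.380, Σhalf²=0.159329
  -D: nom -34.900 → Σnom=16.880; wc +0.270/-0.270 → slack +0.858/-0.780; half-tol=0.270, Σhalf²=0.232229
  -E: nom -1.350 → Σnom=15.530; wc +0.160/-0.200 → slack +1.018/-0.980; half-tol=0.180, Σhalf²=0.264628
  -F: nom -3.100 → Σnom=12.430; wc +0.377/-0.090 → slack +1.395/-1.070; half-tol=0.233, Σhalf²=0.319151
Nominal = 12.430. Worst-case = [12.430 - 1.070, 12.430 + 1.395] = [11.360, 13.825]. RSS = √0.319151 = 0.565.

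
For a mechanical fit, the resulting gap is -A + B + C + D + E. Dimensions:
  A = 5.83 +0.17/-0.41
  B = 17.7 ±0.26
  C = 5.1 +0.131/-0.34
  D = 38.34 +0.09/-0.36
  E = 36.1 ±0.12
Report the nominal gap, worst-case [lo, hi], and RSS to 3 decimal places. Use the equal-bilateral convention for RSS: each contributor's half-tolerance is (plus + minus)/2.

nominal=91.410 wc=[90.160,92.421] rss=0.522

Stack each dimension's contribution:
  -A: nom -5.830 → Σnom=-5.830; wc +0.410/-0.170 → slack +0.410/-0.170; half-tol=0.290, Σhalf²=0.084100
  +B: nom +17.700 → Σnom=11.870; wc +0.260/-0.260 → slack +0.670/-0.430; half-tol=0.260, Σhalf²=0.151700
  +C: nom +5.100 → Σnom=16.970; wc +0.131/-0.340 → slack +0.801/-0.770; half-tol=0.236, Σhalf²=0.207160
  +D: nom +38.340 → Σnom=55.310; wc +0.090/-0.360 → slack +0.891/-1.130; half-tol=0.225, Σhalf²=0.257785
  +E: nom +36.100 → Σnom=91.410; wc +0.120/-0.120 → slack +1.011/-1.250; half-tol=0.120, Σhalf²=0.272185
Nominal = 91.410. Worst-case = [91.410 - 1.250, 91.410 + 1.011] = [90.160, 92.421]. RSS = √0.272185 = 0.522.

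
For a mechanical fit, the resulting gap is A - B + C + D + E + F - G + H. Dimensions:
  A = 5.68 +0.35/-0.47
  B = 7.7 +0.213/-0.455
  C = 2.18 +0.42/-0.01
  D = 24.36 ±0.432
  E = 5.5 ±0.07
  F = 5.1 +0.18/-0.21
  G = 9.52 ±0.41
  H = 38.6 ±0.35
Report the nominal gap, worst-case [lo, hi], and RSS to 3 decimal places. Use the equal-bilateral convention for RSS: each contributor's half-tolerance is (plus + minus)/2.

Stack each dimension's contribution:
  +A: nom +5.680 → Σnom=5.680; wc +0.350/-0.470 → slack +0.350/-0.470; half-tol=0.410, Σhalf²=0.168100
  -B: nom -7.700 → Σnom=-2.020; wc +0.455/-0.213 → slack +0.805/-0.683; half-tol=0.334, Σhalf²=0.279656
  +C: nom +2.180 → Σnom=0.160; wc +0.420/-0.010 → slack +1.225/-0.693; half-tol=0.215, Σhalf²=0.325881
  +D: nom +24.360 → Σnom=24.520; wc +0.432/-0.432 → slack +1.657/-1.125; half-tol=0.432, Σhalf²=0.512505
  +E: nom +5.500 → Σnom=30.020; wc +0.070/-0.070 → slack +1.727/-1.195; half-tol=0.070, Σhalf²=0.517405
  +F: nom +5.100 → Σnom=35.120; wc +0.180/-0.210 → slack +1.907/-1.405; half-tol=0.195, Σhalf²=0.555430
  -G: nom -9.520 → Σnom=25.600; wc +0.410/-0.410 → slack +2.317/-1.815; half-tol=0.410, Σhalf²=0.723530
  +H: nom +38.600 → Σnom=64.200; wc +0.350/-0.350 → slack +2.667/-2.165; half-tol=0.350, Σhalf²=0.846030
Nominal = 64.200. Worst-case = [64.200 - 2.165, 64.200 + 2.667] = [62.035, 66.867]. RSS = √0.846030 = 0.920.

nominal=64.200 wc=[62.035,66.867] rss=0.920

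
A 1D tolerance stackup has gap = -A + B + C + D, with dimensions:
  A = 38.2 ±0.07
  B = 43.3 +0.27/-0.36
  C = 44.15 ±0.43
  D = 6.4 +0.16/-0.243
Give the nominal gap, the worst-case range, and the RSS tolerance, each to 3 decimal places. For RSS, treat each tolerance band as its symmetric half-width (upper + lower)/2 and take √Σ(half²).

nominal=55.650 wc=[54.547,56.580] rss=0.574

Stack each dimension's contribution:
  -A: nom -38.200 → Σnom=-38.200; wc +0.070/-0.070 → slack +0.070/-0.070; half-tol=0.070, Σhalf²=0.004900
  +B: nom +43.300 → Σnom=5.100; wc +0.270/-0.360 → slack +0.340/-0.430; half-tol=0.315, Σhalf²=0.104125
  +C: nom +44.150 → Σnom=49.250; wc +0.430/-0.430 → slack +0.770/-0.860; half-tol=0.430, Σhalf²=0.289025
  +D: nom +6.400 → Σnom=55.650; wc +0.160/-0.243 → slack +0.930/-1.103; half-tol=0.202, Σhalf²=0.329627
Nominal = 55.650. Worst-case = [55.650 - 1.103, 55.650 + 0.930] = [54.547, 56.580]. RSS = √0.329627 = 0.574.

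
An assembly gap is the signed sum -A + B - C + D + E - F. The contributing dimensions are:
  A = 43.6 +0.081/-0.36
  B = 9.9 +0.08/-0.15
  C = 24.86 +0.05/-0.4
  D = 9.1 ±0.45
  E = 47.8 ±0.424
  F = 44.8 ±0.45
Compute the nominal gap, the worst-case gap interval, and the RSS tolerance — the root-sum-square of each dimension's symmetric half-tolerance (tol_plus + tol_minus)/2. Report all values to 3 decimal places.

nominal=-46.460 wc=[-48.065,-44.296] rss=0.835

Stack each dimension's contribution:
  -A: nom -43.600 → Σnom=-43.600; wc +0.360/-0.081 → slack +0.360/-0.081; half-tol=0.221, Σhalf²=0.048620
  +B: nom +9.900 → Σnom=-33.700; wc +0.080/-0.150 → slack +0.440/-0.231; half-tol=0.115, Σhalf²=0.061845
  -C: nom -24.860 → Σnom=-58.560; wc +0.400/-0.050 → slack +0.840/-0.281; half-tol=0.225, Σhalf²=0.112470
  +D: nom +9.100 → Σnom=-49.460; wc +0.450/-0.450 → slack +1.290/-0.731; half-tol=0.450, Σhalf²=0.314970
  +E: nom +47.800 → Σnom=-1.660; wc +0.424/-0.424 → slack +1.714/-1.155; half-tol=0.424, Σhalf²=0.494746
  -F: nom -44.800 → Σnom=-46.460; wc +0.450/-0.450 → slack +2.164/-1.605; half-tol=0.450, Σhalf²=0.697246
Nominal = -46.460. Worst-case = [-46.460 - 1.605, -46.460 + 2.164] = [-48.065, -44.296]. RSS = √0.697246 = 0.835.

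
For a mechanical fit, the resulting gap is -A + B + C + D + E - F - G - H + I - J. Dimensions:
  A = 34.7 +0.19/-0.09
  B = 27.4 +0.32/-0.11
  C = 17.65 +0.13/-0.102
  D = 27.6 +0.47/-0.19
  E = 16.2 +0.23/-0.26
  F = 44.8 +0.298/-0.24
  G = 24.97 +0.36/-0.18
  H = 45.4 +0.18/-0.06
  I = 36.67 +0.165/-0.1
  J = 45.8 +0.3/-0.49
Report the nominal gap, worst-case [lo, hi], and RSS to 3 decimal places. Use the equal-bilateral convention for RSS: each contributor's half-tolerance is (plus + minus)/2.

Stack each dimension's contribution:
  -A: nom -34.700 → Σnom=-34.700; wc +0.090/-0.190 → slack +0.090/-0.190; half-tol=0.140, Σhalf²=0.019600
  +B: nom +27.400 → Σnom=-7.300; wc +0.320/-0.110 → slack +0.410/-0.300; half-tol=0.215, Σhalf²=0.065825
  +C: nom +17.650 → Σnom=10.350; wc +0.130/-0.102 → slack +0.540/-0.402; half-tol=0.116, Σhalf²=0.079281
  +D: nom +27.600 → Σnom=37.950; wc +0.470/-0.190 → slack +1.010/-0.592; half-tol=0.330, Σhalf²=0.188181
  +E: nom +16.200 → Σnom=54.150; wc +0.230/-0.260 → slack +1.240/-0.852; half-tol=0.245, Σhalf²=0.248206
  -F: nom -44.800 → Σnom=9.350; wc +0.240/-0.298 → slack +1.480/-1.150; half-tol=0.269, Σhalf²=0.320567
  -G: nom -24.970 → Σnom=-15.620; wc +0.180/-0.360 → slack +1.660/-1.510; half-tol=0.270, Σhalf²=0.393467
  -H: nom -45.400 → Σnom=-61.020; wc +0.060/-0.180 → slack +1.720/-1.690; half-tol=0.120, Σhalf²=0.407867
  +I: nom +36.670 → Σnom=-24.350; wc +0.165/-0.100 → slack +1.885/-1.790; half-tol=0.133, Σhalf²=0.425423
  -J: nom -45.800 → Σnom=-70.150; wc +0.490/-0.300 → slack +2.375/-2.090; half-tol=0.395, Σhalf²=0.581448
Nominal = -70.150. Worst-case = [-70.150 - 2.090, -70.150 + 2.375] = [-72.240, -67.775]. RSS = √0.581448 = 0.763.

nominal=-70.150 wc=[-72.240,-67.775] rss=0.763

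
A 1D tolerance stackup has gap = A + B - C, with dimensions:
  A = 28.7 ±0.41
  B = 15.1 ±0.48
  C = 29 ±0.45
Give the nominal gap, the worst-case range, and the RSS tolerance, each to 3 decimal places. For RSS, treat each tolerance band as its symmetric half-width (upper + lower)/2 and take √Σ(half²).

Stack each dimension's contribution:
  +A: nom +28.700 → Σnom=28.700; wc +0.410/-0.410 → slack +0.410/-0.410; half-tol=0.410, Σhalf²=0.168100
  +B: nom +15.100 → Σnom=43.800; wc +0.480/-0.480 → slack +0.890/-0.890; half-tol=0.480, Σhalf²=0.398500
  -C: nom -29.000 → Σnom=14.800; wc +0.450/-0.450 → slack +1.340/-1.340; half-tol=0.450, Σhalf²=0.601000
Nominal = 14.800. Worst-case = [14.800 - 1.340, 14.800 + 1.340] = [13.460, 16.140]. RSS = √0.601000 = 0.775.

nominal=14.800 wc=[13.460,16.140] rss=0.775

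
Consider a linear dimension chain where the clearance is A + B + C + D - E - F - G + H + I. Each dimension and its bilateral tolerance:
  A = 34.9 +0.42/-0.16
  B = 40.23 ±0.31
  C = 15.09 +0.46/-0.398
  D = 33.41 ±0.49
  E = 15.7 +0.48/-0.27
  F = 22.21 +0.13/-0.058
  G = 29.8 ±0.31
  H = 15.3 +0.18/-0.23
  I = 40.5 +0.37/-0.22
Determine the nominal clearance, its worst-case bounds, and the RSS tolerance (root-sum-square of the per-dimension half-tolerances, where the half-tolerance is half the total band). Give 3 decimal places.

Stack each dimension's contribution:
  +A: nom +34.900 → Σnom=34.900; wc +0.420/-0.160 → slack +0.420/-0.160; half-tol=0.290, Σhalf²=0.084100
  +B: nom +40.230 → Σnom=75.130; wc +0.310/-0.310 → slack +0.730/-0.470; half-tol=0.310, Σhalf²=0.180200
  +C: nom +15.090 → Σnom=90.220; wc +0.460/-0.398 → slack +1.190/-0.868; half-tol=0.429, Σhalf²=0.364241
  +D: nom +33.410 → Σnom=123.630; wc +0.490/-0.490 → slack +1.680/-1.358; half-tol=0.490, Σhalf²=0.604341
  -E: nom -15.700 → Σnom=107.930; wc +0.270/-0.480 → slack +1.950/-1.838; half-tol=0.375, Σhalf²=0.744966
  -F: nom -22.210 → Σnom=85.720; wc +0.058/-0.130 → slack +2.008/-1.968; half-tol=0.094, Σhalf²=0.753802
  -G: nom -29.800 → Σnom=55.920; wc +0.310/-0.310 → slack +2.318/-2.278; half-tol=0.310, Σhalf²=0.849902
  +H: nom +15.300 → Σnom=71.220; wc +0.180/-0.230 → slack +2.498/-2.508; half-tol=0.205, Σhalf²=0.891927
  +I: nom +40.500 → Σnom=111.720; wc +0.370/-0.220 → slack +2.868/-2.728; half-tol=0.295, Σhalf²=0.978952
Nominal = 111.720. Worst-case = [111.720 - 2.728, 111.720 + 2.868] = [108.992, 114.588]. RSS = √0.978952 = 0.989.

nominal=111.720 wc=[108.992,114.588] rss=0.989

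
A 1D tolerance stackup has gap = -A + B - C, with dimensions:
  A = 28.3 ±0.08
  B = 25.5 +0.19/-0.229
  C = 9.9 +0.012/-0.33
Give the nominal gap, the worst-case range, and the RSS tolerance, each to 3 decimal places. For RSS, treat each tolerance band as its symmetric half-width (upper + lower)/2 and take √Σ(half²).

Stack each dimension's contribution:
  -A: nom -28.300 → Σnom=-28.300; wc +0.080/-0.080 → slack +0.080/-0.080; half-tol=0.080, Σhalf²=0.006400
  +B: nom +25.500 → Σnom=-2.800; wc +0.190/-0.229 → slack +0.270/-0.309; half-tol=0.210, Σhalf²=0.050290
  -C: nom -9.900 → Σnom=-12.700; wc +0.330/-0.012 → slack +0.600/-0.321; half-tol=0.171, Σhalf²=0.079531
Nominal = -12.700. Worst-case = [-12.700 - 0.321, -12.700 + 0.600] = [-13.021, -12.100]. RSS = √0.079531 = 0.282.

nominal=-12.700 wc=[-13.021,-12.100] rss=0.282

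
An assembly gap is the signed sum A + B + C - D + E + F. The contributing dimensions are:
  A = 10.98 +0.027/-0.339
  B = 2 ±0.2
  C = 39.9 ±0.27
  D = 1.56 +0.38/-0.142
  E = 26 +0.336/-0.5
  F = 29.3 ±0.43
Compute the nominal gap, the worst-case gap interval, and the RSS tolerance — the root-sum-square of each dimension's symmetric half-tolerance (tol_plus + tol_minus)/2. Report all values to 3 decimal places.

Stack each dimension's contribution:
  +A: nom +10.980 → Σnom=10.980; wc +0.027/-0.339 → slack +0.027/-0.339; half-tol=0.183, Σhalf²=0.033489
  +B: nom +2.000 → Σnom=12.980; wc +0.200/-0.200 → slack +0.227/-0.539; half-tol=0.200, Σhalf²=0.073489
  +C: nom +39.900 → Σnom=52.880; wc +0.270/-0.270 → slack +0.497/-0.809; half-tol=0.270, Σhalf²=0.146389
  -D: nom -1.560 → Σnom=51.320; wc +0.142/-0.380 → slack +0.639/-1.189; half-tol=0.261, Σhalf²=0.214510
  +E: nom +26.000 → Σnom=77.320; wc +0.336/-0.500 → slack +0.975/-1.689; half-tol=0.418, Σhalf²=0.389234
  +F: nom +29.300 → Σnom=106.620; wc +0.430/-0.430 → slack +1.405/-2.119; half-tol=0.430, Σhalf²=0.574134
Nominal = 106.620. Worst-case = [106.620 - 2.119, 106.620 + 1.405] = [104.501, 108.025]. RSS = √0.574134 = 0.758.

nominal=106.620 wc=[104.501,108.025] rss=0.758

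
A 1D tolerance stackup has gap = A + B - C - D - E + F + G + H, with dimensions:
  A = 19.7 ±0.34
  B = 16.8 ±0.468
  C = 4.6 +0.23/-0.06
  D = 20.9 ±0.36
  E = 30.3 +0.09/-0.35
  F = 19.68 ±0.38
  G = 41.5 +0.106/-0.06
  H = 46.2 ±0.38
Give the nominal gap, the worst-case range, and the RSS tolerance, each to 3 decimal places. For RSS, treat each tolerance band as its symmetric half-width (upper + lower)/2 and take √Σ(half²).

Stack each dimension's contribution:
  +A: nom +19.700 → Σnom=19.700; wc +0.340/-0.340 → slack +0.340/-0.340; half-tol=0.340, Σhalf²=0.115600
  +B: nom +16.800 → Σnom=36.500; wc +0.468/-0.468 → slack +0.808/-0.808; half-tol=0.468, Σhalf²=0.334624
  -C: nom -4.600 → Σnom=31.900; wc +0.060/-0.230 → slack +0.868/-1.038; half-tol=0.145, Σhalf²=0.355649
  -D: nom -20.900 → Σnom=11.000; wc +0.360/-0.360 → slack +1.228/-1.398; half-tol=0.360, Σhalf²=0.485249
  -E: nom -30.300 → Σnom=-19.300; wc +0.350/-0.090 → slack +1.578/-1.488; half-tol=0.220, Σhalf²=0.533649
  +F: nom +19.680 → Σnom=0.380; wc +0.380/-0.380 → slack +1.958/-1.868; half-tol=0.380, Σhalf²=0.678049
  +G: nom +41.500 → Σnom=41.880; wc +0.106/-0.060 → slack +2.064/-1.928; half-tol=0.083, Σhalf²=0.684938
  +H: nom +46.200 → Σnom=88.080; wc +0.380/-0.380 → slack +2.444/-2.308; half-tol=0.380, Σhalf²=0.829338
Nominal = 88.080. Worst-case = [88.080 - 2.308, 88.080 + 2.444] = [85.772, 90.524]. RSS = √0.829338 = 0.911.

nominal=88.080 wc=[85.772,90.524] rss=0.911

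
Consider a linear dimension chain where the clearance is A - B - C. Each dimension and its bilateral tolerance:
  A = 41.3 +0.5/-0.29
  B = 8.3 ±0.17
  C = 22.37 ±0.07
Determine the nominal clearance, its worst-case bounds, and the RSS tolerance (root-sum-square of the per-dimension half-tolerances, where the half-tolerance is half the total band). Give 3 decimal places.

nominal=10.630 wc=[10.100,11.370] rss=0.436

Stack each dimension's contribution:
  +A: nom +41.300 → Σnom=41.300; wc +0.500/-0.290 → slack +0.500/-0.290; half-tol=0.395, Σhalf²=0.156025
  -B: nom -8.300 → Σnom=33.000; wc +0.170/-0.170 → slack +0.670/-0.460; half-tol=0.170, Σhalf²=0.184925
  -C: nom -22.370 → Σnom=10.630; wc +0.070/-0.070 → slack +0.740/-0.530; half-tol=0.070, Σhalf²=0.189825
Nominal = 10.630. Worst-case = [10.630 - 0.530, 10.630 + 0.740] = [10.100, 11.370]. RSS = √0.189825 = 0.436.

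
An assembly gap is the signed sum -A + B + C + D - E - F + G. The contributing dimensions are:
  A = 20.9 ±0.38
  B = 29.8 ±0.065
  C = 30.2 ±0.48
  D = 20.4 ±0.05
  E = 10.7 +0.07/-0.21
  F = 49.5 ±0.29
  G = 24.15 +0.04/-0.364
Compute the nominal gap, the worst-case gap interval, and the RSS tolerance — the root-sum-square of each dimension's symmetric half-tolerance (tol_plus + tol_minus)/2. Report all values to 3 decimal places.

nominal=23.450 wc=[21.751,24.965] rss=0.725

Stack each dimension's contribution:
  -A: nom -20.900 → Σnom=-20.900; wc +0.380/-0.380 → slack +0.380/-0.380; half-tol=0.380, Σhalf²=0.144400
  +B: nom +29.800 → Σnom=8.900; wc +0.065/-0.065 → slack +0.445/-0.445; half-tol=0.065, Σhalf²=0.148625
  +C: nom +30.200 → Σnom=39.100; wc +0.480/-0.480 → slack +0.925/-0.925; half-tol=0.480, Σhalf²=0.379025
  +D: nom +20.400 → Σnom=59.500; wc +0.050/-0.050 → slack +0.975/-0.975; half-tol=0.050, Σhalf²=0.381525
  -E: nom -10.700 → Σnom=48.800; wc +0.210/-0.070 → slack +1.185/-1.045; half-tol=0.140, Σhalf²=0.401125
  -F: nom -49.500 → Σnom=-0.700; wc +0.290/-0.290 → slack +1.475/-1.335; half-tol=0.290, Σhalf²=0.485225
  +G: nom +24.150 → Σnom=23.450; wc +0.040/-0.364 → slack +1.515/-1.699; half-tol=0.202, Σhalf²=0.526029
Nominal = 23.450. Worst-case = [23.450 - 1.699, 23.450 + 1.515] = [21.751, 24.965]. RSS = √0.526029 = 0.725.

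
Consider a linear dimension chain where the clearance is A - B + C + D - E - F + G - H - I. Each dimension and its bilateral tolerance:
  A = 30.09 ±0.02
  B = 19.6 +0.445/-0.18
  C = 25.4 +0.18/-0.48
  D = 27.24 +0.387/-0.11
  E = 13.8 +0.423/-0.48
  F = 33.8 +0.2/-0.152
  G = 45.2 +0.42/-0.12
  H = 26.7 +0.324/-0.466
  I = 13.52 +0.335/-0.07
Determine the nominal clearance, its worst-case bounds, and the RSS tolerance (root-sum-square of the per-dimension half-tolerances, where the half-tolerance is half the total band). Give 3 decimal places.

Stack each dimension's contribution:
  +A: nom +30.090 → Σnom=30.090; wc +0.020/-0.020 → slack +0.020/-0.020; half-tol=0.020, Σhalf²=0.000400
  -B: nom -19.600 → Σnom=10.490; wc +0.180/-0.445 → slack +0.200/-0.465; half-tol=0.312, Σhalf²=0.098056
  +C: nom +25.400 → Σnom=35.890; wc +0.180/-0.480 → slack +0.380/-0.945; half-tol=0.330, Σhalf²=0.206956
  +D: nom +27.240 → Σnom=63.130; wc +0.387/-0.110 → slack +0.767/-1.055; half-tol=0.248, Σhalf²=0.268708
  -E: nom -13.800 → Σnom=49.330; wc +0.480/-0.423 → slack +1.247/-1.478; half-tol=0.452, Σhalf²=0.472561
  -F: nom -33.800 → Σnom=15.530; wc +0.152/-0.200 → slack +1.399/-1.678; half-tol=0.176, Σhalf²=0.503537
  +G: nom +45.200 → Σnom=60.730; wc +0.420/-0.120 → slack +1.819/-1.798; half-tol=0.270, Σhalf²=0.576437
  -H: nom -26.700 → Σnom=34.030; wc +0.466/-0.324 → slack +2.285/-2.122; half-tol=0.395, Σhalf²=0.732462
  -I: nom -13.520 → Σnom=20.510; wc +0.070/-0.335 → slack +2.355/-2.457; half-tol=0.203, Σhalf²=0.773468
Nominal = 20.510. Worst-case = [20.510 - 2.457, 20.510 + 2.355] = [18.053, 22.865]. RSS = √0.773468 = 0.879.

nominal=20.510 wc=[18.053,22.865] rss=0.879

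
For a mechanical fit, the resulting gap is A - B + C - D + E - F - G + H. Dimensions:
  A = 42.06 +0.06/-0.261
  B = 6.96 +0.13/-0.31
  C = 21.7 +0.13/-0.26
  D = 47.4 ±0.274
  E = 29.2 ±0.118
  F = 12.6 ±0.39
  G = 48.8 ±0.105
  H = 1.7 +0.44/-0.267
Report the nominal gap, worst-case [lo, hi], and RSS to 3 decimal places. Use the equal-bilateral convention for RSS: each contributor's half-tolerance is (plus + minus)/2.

Stack each dimension's contribution:
  +A: nom +42.060 → Σnom=42.060; wc +0.060/-0.261 → slack +0.060/-0.261; half-tol=0.161, Σhalf²=0.025760
  -B: nom -6.960 → Σnom=35.100; wc +0.310/-0.130 → slack +0.370/-0.391; half-tol=0.220, Σhalf²=0.074160
  +C: nom +21.700 → Σnom=56.800; wc +0.130/-0.260 → slack +0.500/-0.651; half-tol=0.195, Σhalf²=0.112185
  -D: nom -47.400 → Σnom=9.400; wc +0.274/-0.274 → slack +0.774/-0.925; half-tol=0.274, Σhalf²=0.187261
  +E: nom +29.200 → Σnom=38.600; wc +0.118/-0.118 → slack +0.892/-1.043; half-tol=0.118, Σhalf²=0.201185
  -F: nom -12.600 → Σnom=26.000; wc +0.390/-0.390 → slack +1.282/-1.433; half-tol=0.390, Σhalf²=0.353285
  -G: nom -48.800 → Σnom=-22.800; wc +0.105/-0.105 → slack +1.387/-1.538; half-tol=0.105, Σhalf²=0.364310
  +H: nom +1.700 → Σnom=-21.100; wc +0.440/-0.267 → slack +1.827/-1.805; half-tol=0.354, Σhalf²=0.489272
Nominal = -21.100. Worst-case = [-21.100 - 1.805, -21.100 + 1.827] = [-22.905, -19.273]. RSS = √0.489272 = 0.699.

nominal=-21.100 wc=[-22.905,-19.273] rss=0.699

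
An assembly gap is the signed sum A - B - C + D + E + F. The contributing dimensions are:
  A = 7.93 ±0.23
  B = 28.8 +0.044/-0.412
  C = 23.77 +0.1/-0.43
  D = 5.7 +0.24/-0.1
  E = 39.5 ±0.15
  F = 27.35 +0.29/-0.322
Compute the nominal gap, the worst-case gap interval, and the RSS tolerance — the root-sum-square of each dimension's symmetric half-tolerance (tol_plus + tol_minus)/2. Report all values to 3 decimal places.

Stack each dimension's contribution:
  +A: nom +7.930 → Σnom=7.930; wc +0.230/-0.230 → slack +0.230/-0.230; half-tol=0.230, Σhalf²=0.052900
  -B: nom -28.800 → Σnom=-20.870; wc +0.412/-0.044 → slack +0.642/-0.274; half-tol=0.228, Σhalf²=0.104884
  -C: nom -23.770 → Σnom=-44.640; wc +0.430/-0.100 → slack +1.072/-0.374; half-tol=0.265, Σhalf²=0.175109
  +D: nom +5.700 → Σnom=-38.940; wc +0.240/-0.100 → slack +1.312/-0.474; half-tol=0.170, Σhalf²=0.204009
  +E: nom +39.500 → Σnom=0.560; wc +0.150/-0.150 → slack +1.462/-0.624; half-tol=0.150, Σhalf²=0.226509
  +F: nom +27.350 → Σnom=27.910; wc +0.290/-0.322 → slack +1.752/-0.946; half-tol=0.306, Σhalf²=0.320145
Nominal = 27.910. Worst-case = [27.910 - 0.946, 27.910 + 1.752] = [26.964, 29.662]. RSS = √0.320145 = 0.566.

nominal=27.910 wc=[26.964,29.662] rss=0.566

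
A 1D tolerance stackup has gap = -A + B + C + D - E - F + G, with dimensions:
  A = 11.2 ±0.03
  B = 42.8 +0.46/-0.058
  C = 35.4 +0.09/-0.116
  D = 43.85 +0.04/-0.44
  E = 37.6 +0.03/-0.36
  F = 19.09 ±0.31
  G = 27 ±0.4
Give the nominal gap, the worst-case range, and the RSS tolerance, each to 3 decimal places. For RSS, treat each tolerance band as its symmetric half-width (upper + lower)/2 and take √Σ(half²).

Stack each dimension's contribution:
  -A: nom -11.200 → Σnom=-11.200; wc +0.030/-0.030 → slack +0.030/-0.030; half-tol=0.030, Σhalf²=0.000900
  +B: nom +42.800 → Σnom=31.600; wc +0.460/-0.058 → slack +0.490/-0.088; half-tol=0.259, Σhalf²=0.067981
  +C: nom +35.400 → Σnom=67.000; wc +0.090/-0.116 → slack +0.580/-0.204; half-tol=0.103, Σhalf²=0.078590
  +D: nom +43.850 → Σnom=110.850; wc +0.040/-0.440 → slack +0.620/-0.644; half-tol=0.240, Σhalf²=0.136190
  -E: nom -37.600 → Σnom=73.250; wc +0.360/-0.030 → slack +0.980/-0.674; half-tol=0.195, Σhalf²=0.174215
  -F: nom -19.090 → Σnom=54.160; wc +0.310/-0.310 → slack +1.290/-0.984; half-tol=0.310, Σhalf²=0.270315
  +G: nom +27.000 → Σnom=81.160; wc +0.400/-0.400 → slack +1.690/-1.384; half-tol=0.400, Σhalf²=0.430315
Nominal = 81.160. Worst-case = [81.160 - 1.384, 81.160 + 1.690] = [79.776, 82.850]. RSS = √0.430315 = 0.656.

nominal=81.160 wc=[79.776,82.850] rss=0.656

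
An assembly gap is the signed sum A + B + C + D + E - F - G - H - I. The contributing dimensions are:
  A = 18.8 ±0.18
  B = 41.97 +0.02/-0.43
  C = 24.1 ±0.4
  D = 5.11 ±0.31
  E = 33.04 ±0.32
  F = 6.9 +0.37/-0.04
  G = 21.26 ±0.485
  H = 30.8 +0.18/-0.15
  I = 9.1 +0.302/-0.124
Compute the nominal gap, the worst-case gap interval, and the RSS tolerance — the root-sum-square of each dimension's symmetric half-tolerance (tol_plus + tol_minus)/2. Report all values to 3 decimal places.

nominal=54.960 wc=[51.983,56.989] rss=0.890

Stack each dimension's contribution:
  +A: nom +18.800 → Σnom=18.800; wc +0.180/-0.180 → slack +0.180/-0.180; half-tol=0.180, Σhalf²=0.032400
  +B: nom +41.970 → Σnom=60.770; wc +0.020/-0.430 → slack +0.200/-0.610; half-tol=0.225, Σhalf²=0.083025
  +C: nom +24.100 → Σnom=84.870; wc +0.400/-0.400 → slack +0.600/-1.010; half-tol=0.400, Σhalf²=0.243025
  +D: nom +5.110 → Σnom=89.980; wc +0.310/-0.310 → slack +0.910/-1.320; half-tol=0.310, Σhalf²=0.339125
  +E: nom +33.040 → Σnom=123.020; wc +0.320/-0.320 → slack +1.230/-1.640; half-tol=0.320, Σhalf²=0.441525
  -F: nom -6.900 → Σnom=116.120; wc +0.040/-0.370 → slack +1.270/-2.010; half-tol=0.205, Σhalf²=0.483550
  -G: nom -21.260 → Σnom=94.860; wc +0.485/-0.485 → slack +1.755/-2.495; half-tol=0.485, Σhalf²=0.718775
  -H: nom -30.800 → Σnom=64.060; wc +0.150/-0.180 → slack +1.905/-2.675; half-tol=0.165, Σhalf²=0.746000
  -I: nom -9.100 → Σnom=54.960; wc +0.124/-0.302 → slack +2.029/-2.977; half-tol=0.213, Σhalf²=0.791369
Nominal = 54.960. Worst-case = [54.960 - 2.977, 54.960 + 2.029] = [51.983, 56.989]. RSS = √0.791369 = 0.890.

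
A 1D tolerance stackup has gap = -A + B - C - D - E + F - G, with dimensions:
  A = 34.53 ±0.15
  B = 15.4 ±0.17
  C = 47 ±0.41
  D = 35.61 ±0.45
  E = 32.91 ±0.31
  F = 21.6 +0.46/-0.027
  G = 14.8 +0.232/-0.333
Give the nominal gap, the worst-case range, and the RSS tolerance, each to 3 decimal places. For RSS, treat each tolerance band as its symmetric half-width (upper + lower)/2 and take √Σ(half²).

Stack each dimension's contribution:
  -A: nom -34.530 → Σnom=-34.530; wc +0.150/-0.150 → slack +0.150/-0.150; half-tol=0.150, Σhalf²=0.022500
  +B: nom +15.400 → Σnom=-19.130; wc +0.170/-0.170 → slack +0.320/-0.320; half-tol=0.170, Σhalf²=0.051400
  -C: nom -47.000 → Σnom=-66.130; wc +0.410/-0.410 → slack +0.730/-0.730; half-tol=0.410, Σhalf²=0.219500
  -D: nom -35.610 → Σnom=-101.740; wc +0.450/-0.450 → slack +1.180/-1.180; half-tol=0.450, Σhalf²=0.422000
  -E: nom -32.910 → Σnom=-134.650; wc +0.310/-0.310 → slack +1.490/-1.490; half-tol=0.310, Σhalf²=0.518100
  +F: nom +21.600 → Σnom=-113.050; wc +0.460/-0.027 → slack +1.950/-1.517; half-tol=0.244, Σhalf²=0.577392
  -G: nom -14.800 → Σnom=-127.850; wc +0.333/-0.232 → slack +2.283/-1.749; half-tol=0.283, Σhalf²=0.657199
Nominal = -127.850. Worst-case = [-127.850 - 1.749, -127.850 + 2.283] = [-129.599, -125.567]. RSS = √0.657199 = 0.811.

nominal=-127.850 wc=[-129.599,-125.567] rss=0.811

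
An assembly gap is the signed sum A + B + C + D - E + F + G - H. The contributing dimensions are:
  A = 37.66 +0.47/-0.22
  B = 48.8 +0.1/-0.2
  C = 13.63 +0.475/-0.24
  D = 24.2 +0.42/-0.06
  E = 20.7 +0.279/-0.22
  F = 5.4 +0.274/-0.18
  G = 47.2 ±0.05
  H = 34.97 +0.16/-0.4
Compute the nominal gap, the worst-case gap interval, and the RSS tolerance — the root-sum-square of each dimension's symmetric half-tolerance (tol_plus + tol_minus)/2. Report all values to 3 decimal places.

Stack each dimension's contribution:
  +A: nom +37.660 → Σnom=37.660; wc +0.470/-0.220 → slack +0.470/-0.220; half-tol=0.345, Σhalf²=0.119025
  +B: nom +48.800 → Σnom=86.460; wc +0.100/-0.200 → slack +0.570/-0.420; half-tol=0.150, Σhalf²=0.141525
  +C: nom +13.630 → Σnom=100.090; wc +0.475/-0.240 → slack +1.045/-0.660; half-tol=0.357, Σhalf²=0.269331
  +D: nom +24.200 → Σnom=124.290; wc +0.420/-0.060 → slack +1.465/-0.720; half-tol=0.240, Σhalf²=0.326931
  -E: nom -20.700 → Σnom=103.590; wc +0.220/-0.279 → slack +1.685/-0.999; half-tol=0.249, Σhalf²=0.389181
  +F: nom +5.400 → Σnom=108.990; wc +0.274/-0.180 → slack +1.959/-1.179; half-tol=0.227, Σhalf²=0.440710
  +G: nom +47.200 → Σnom=156.190; wc +0.050/-0.050 → slack +2.009/-1.229; half-tol=0.050, Σhalf²=0.443210
  -H: nom -34.970 → Σnom=121.220; wc +0.400/-0.160 → slack +2.409/-1.389; half-tol=0.280, Σhalf²=0.521610
Nominal = 121.220. Worst-case = [121.220 - 1.389, 121.220 + 2.409] = [119.831, 123.629]. RSS = √0.521610 = 0.722.

nominal=121.220 wc=[119.831,123.629] rss=0.722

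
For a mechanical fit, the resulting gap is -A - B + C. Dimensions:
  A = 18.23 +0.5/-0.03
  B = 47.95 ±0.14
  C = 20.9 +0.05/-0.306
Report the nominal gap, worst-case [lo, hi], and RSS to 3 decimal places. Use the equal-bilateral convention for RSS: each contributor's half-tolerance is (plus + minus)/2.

Stack each dimension's contribution:
  -A: nom -18.230 → Σnom=-18.230; wc +0.030/-0.500 → slack +0.030/-0.500; half-tol=0.265, Σhalf²=0.070225
  -B: nom -47.950 → Σnom=-66.180; wc +0.140/-0.140 → slack +0.170/-0.640; half-tol=0.140, Σhalf²=0.089825
  +C: nom +20.900 → Σnom=-45.280; wc +0.050/-0.306 → slack +0.220/-0.946; half-tol=0.178, Σhalf²=0.121509
Nominal = -45.280. Worst-case = [-45.280 - 0.946, -45.280 + 0.220] = [-46.226, -45.060]. RSS = √0.121509 = 0.349.

nominal=-45.280 wc=[-46.226,-45.060] rss=0.349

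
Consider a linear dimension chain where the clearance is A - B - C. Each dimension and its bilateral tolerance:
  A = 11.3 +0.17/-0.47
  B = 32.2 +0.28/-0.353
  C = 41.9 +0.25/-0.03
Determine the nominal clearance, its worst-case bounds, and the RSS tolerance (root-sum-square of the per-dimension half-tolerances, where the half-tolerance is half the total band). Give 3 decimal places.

Stack each dimension's contribution:
  +A: nom +11.300 → Σnom=11.300; wc +0.170/-0.470 → slack +0.170/-0.470; half-tol=0.320, Σhalf²=0.102400
  -B: nom -32.200 → Σnom=-20.900; wc +0.353/-0.280 → slack +0.523/-0.750; half-tol=0.317, Σhalf²=0.202572
  -C: nom -41.900 → Σnom=-62.800; wc +0.030/-0.250 → slack +0.553/-1.000; half-tol=0.140, Σhalf²=0.222172
Nominal = -62.800. Worst-case = [-62.800 - 1.000, -62.800 + 0.553] = [-63.800, -62.247]. RSS = √0.222172 = 0.471.

nominal=-62.800 wc=[-63.800,-62.247] rss=0.471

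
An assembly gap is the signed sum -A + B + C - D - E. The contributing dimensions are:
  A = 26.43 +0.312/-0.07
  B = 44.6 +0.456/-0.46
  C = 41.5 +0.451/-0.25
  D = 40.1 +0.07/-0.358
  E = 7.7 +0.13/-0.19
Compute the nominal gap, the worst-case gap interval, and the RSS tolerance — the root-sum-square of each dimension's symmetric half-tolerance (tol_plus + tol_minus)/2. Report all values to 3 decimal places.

nominal=11.870 wc=[10.648,13.395] rss=0.664

Stack each dimension's contribution:
  -A: nom -26.430 → Σnom=-26.430; wc +0.070/-0.312 → slack +0.070/-0.312; half-tol=0.191, Σhalf²=0.036481
  +B: nom +44.600 → Σnom=18.170; wc +0.456/-0.460 → slack +0.526/-0.772; half-tol=0.458, Σhalf²=0.246245
  +C: nom +41.500 → Σnom=59.670; wc +0.451/-0.250 → slack +0.977/-1.022; half-tol=0.351, Σhalf²=0.369095
  -D: nom -40.100 → Σnom=19.570; wc +0.358/-0.070 → slack +1.335/-1.092; half-tol=0.214, Σhalf²=0.414891
  -E: nom -7.700 → Σnom=11.870; wc +0.190/-0.130 → slack +1.525/-1.222; half-tol=0.160, Σhalf²=0.440491
Nominal = 11.870. Worst-case = [11.870 - 1.222, 11.870 + 1.525] = [10.648, 13.395]. RSS = √0.440491 = 0.664.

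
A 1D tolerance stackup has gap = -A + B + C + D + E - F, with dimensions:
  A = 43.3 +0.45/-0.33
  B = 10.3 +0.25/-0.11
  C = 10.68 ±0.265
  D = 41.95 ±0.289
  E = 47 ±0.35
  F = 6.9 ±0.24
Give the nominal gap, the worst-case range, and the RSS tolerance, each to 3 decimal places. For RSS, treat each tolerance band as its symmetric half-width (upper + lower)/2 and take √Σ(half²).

nominal=59.730 wc=[58.026,61.454] rss=0.720

Stack each dimension's contribution:
  -A: nom -43.300 → Σnom=-43.300; wc +0.330/-0.450 → slack +0.330/-0.450; half-tol=0.390, Σhalf²=0.152100
  +B: nom +10.300 → Σnom=-33.000; wc +0.250/-0.110 → slack +0.580/-0.560; half-tol=0.180, Σhalf²=0.184500
  +C: nom +10.680 → Σnom=-22.320; wc +0.265/-0.265 → slack +0.845/-0.825; half-tol=0.265, Σhalf²=0.254725
  +D: nom +41.950 → Σnom=19.630; wc +0.289/-0.289 → slack +1.134/-1.114; half-tol=0.289, Σhalf²=0.338246
  +E: nom +47.000 → Σnom=66.630; wc +0.350/-0.350 → slack +1.484/-1.464; half-tol=0.350, Σhalf²=0.460746
  -F: nom -6.900 → Σnom=59.730; wc +0.240/-0.240 → slack +1.724/-1.704; half-tol=0.240, Σhalf²=0.518346
Nominal = 59.730. Worst-case = [59.730 - 1.704, 59.730 + 1.724] = [58.026, 61.454]. RSS = √0.518346 = 0.720.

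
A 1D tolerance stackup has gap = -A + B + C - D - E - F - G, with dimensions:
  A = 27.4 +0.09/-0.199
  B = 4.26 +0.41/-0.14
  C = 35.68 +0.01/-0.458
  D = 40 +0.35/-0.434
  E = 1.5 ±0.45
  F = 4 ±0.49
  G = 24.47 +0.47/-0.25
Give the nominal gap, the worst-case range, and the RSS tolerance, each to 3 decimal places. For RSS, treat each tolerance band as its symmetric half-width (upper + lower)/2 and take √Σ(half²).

Stack each dimension's contribution:
  -A: nom -27.400 → Σnom=-27.400; wc +0.199/-0.090 → slack +0.199/-0.090; half-tol=0.145, Σhalf²=0.020880
  +B: nom +4.260 → Σnom=-23.140; wc +0.410/-0.140 → slack +0.609/-0.230; half-tol=0.275, Σhalf²=0.096505
  +C: nom +35.680 → Σnom=12.540; wc +0.010/-0.458 → slack +0.619/-0.688; half-tol=0.234, Σhalf²=0.151261
  -D: nom -40.000 → Σnom=-27.460; wc +0.434/-0.350 → slack +1.053/-1.038; half-tol=0.392, Σhalf²=0.304925
  -E: nom -1.500 → Σnom=-28.960; wc +0.450/-0.450 → slack +1.503/-1.488; half-tol=0.450, Σhalf²=0.507425
  -F: nom -4.000 → Σnom=-32.960; wc +0.490/-0.490 → slack +1.993/-1.978; half-tol=0.490, Σhalf²=0.747525
  -G: nom -24.470 → Σnom=-57.430; wc +0.250/-0.470 → slack +2.243/-2.448; half-tol=0.360, Σhalf²=0.877125
Nominal = -57.430. Worst-case = [-57.430 - 2.448, -57.430 + 2.243] = [-59.878, -55.187]. RSS = √0.877125 = 0.937.

nominal=-57.430 wc=[-59.878,-55.187] rss=0.937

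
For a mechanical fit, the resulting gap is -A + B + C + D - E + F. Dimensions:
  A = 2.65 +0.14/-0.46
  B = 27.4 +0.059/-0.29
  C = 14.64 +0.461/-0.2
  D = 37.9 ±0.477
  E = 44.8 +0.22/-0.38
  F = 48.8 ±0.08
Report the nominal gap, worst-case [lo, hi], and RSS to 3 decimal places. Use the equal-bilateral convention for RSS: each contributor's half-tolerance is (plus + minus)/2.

Stack each dimension's contribution:
  -A: nom -2.650 → Σnom=-2.650; wc +0.460/-0.140 → slack +0.460/-0.140; half-tol=0.300, Σhalf²=0.090000
  +B: nom +27.400 → Σnom=24.750; wc +0.059/-0.290 → slack +0.519/-0.430; half-tol=0.174, Σhalf²=0.120450
  +C: nom +14.640 → Σnom=39.390; wc +0.461/-0.200 → slack +0.980/-0.630; half-tol=0.331, Σhalf²=0.229681
  +D: nom +37.900 → Σnom=77.290; wc +0.477/-0.477 → slack +1.457/-1.107; half-tol=0.477, Σhalf²=0.457210
  -E: nom -44.800 → Σnom=32.490; wc +0.380/-0.220 → slack +1.837/-1.327; half-tol=0.300, Σhalf²=0.547210
  +F: nom +48.800 → Σnom=81.290; wc +0.080/-0.080 → slack +1.917/-1.407; half-tol=0.080, Σhalf²=0.553609
Nominal = 81.290. Worst-case = [81.290 - 1.407, 81.290 + 1.917] = [79.883, 83.207]. RSS = √0.553609 = 0.744.

nominal=81.290 wc=[79.883,83.207] rss=0.744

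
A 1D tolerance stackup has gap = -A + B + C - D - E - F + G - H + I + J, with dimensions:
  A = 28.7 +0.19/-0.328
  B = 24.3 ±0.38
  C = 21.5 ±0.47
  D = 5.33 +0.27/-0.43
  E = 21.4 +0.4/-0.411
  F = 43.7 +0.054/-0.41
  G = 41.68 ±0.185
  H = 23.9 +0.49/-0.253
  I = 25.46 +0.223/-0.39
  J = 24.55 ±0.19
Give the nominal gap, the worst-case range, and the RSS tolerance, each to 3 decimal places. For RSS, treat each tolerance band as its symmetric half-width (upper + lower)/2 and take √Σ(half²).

Stack each dimension's contribution:
  -A: nom -28.700 → Σnom=-28.700; wc +0.328/-0.190 → slack +0.328/-0.190; half-tol=0.259, Σhalf²=0.067081
  +B: nom +24.300 → Σnom=-4.400; wc +0.380/-0.380 → slack +0.708/-0.570; half-tol=0.380, Σhalf²=0.211481
  +C: nom +21.500 → Σnom=17.100; wc +0.470/-0.470 → slack +1.178/-1.040; half-tol=0.470, Σhalf²=0.432381
  -D: nom -5.330 → Σnom=11.770; wc +0.430/-0.270 → slack +1.608/-1.310; half-tol=0.350, Σhalf²=0.554881
  -E: nom -21.400 → Σnom=-9.630; wc +0.411/-0.400 → slack +2.019/-1.710; half-tol=0.405, Σhalf²=0.719311
  -F: nom -43.700 → Σnom=-53.330; wc +0.410/-0.054 → slack +2.429/-1.764; half-tol=0.232, Σhalf²=0.773135
  +G: nom +41.680 → Σnom=-11.650; wc +0.185/-0.185 → slack +2.614/-1.949; half-tol=0.185, Σhalf²=0.807360
  -H: nom -23.900 → Σnom=-35.550; wc +0.253/-0.490 → slack +2.867/-2.439; half-tol=0.371, Σhalf²=0.945372
  +I: nom +25.460 → Σnom=-10.090; wc +0.223/-0.390 → slack +3.090/-2.829; half-tol=0.306, Σhalf²=1.039315
  +J: nom +24.550 → Σnom=14.460; wc +0.190/-0.190 → slack +3.280/-3.019; half-tol=0.190, Σhalf²=1.075415
Nominal = 14.460. Worst-case = [14.460 - 3.019, 14.460 + 3.280] = [11.441, 17.740]. RSS = √1.075415 = 1.037.

nominal=14.460 wc=[11.441,17.740] rss=1.037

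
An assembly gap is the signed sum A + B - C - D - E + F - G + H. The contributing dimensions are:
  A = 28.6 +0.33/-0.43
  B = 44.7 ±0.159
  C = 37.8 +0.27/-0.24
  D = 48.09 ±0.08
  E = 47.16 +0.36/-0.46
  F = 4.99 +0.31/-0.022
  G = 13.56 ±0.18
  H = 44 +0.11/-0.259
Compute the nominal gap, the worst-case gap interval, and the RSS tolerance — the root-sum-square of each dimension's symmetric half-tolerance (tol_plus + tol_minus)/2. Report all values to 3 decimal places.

Stack each dimension's contribution:
  +A: nom +28.600 → Σnom=28.600; wc +0.330/-0.430 → slack +0.330/-0.430; half-tol=0.380, Σhalf²=0.144400
  +B: nom +44.700 → Σnom=73.300; wc +0.159/-0.159 → slack +0.489/-0.589; half-tol=0.159, Σhalf²=0.169681
  -C: nom -37.800 → Σnom=35.500; wc +0.240/-0.270 → slack +0.729/-0.859; half-tol=0.255, Σhalf²=0.234706
  -D: nom -48.090 → Σnom=-12.590; wc +0.080/-0.080 → slack +0.809/-0.939; half-tol=0.080, Σhalf²=0.241106
  -E: nom -47.160 → Σnom=-59.750; wc +0.460/-0.360 → slack +1.269/-1.299; half-tol=0.410, Σhalf²=0.409206
  +F: nom +4.990 → Σnom=-54.760; wc +0.310/-0.022 → slack +1.579/-1.321; half-tol=0.166, Σhalf²=0.436762
  -G: nom -13.560 → Σnom=-68.320; wc +0.180/-0.180 → slack +1.759/-1.501; half-tol=0.180, Σhalf²=0.469162
  +H: nom +44.000 → Σnom=-24.320; wc +0.110/-0.259 → slack +1.869/-1.760; half-tol=0.184, Σhalf²=0.503202
Nominal = -24.320. Worst-case = [-24.320 - 1.760, -24.320 + 1.869] = [-26.080, -22.451]. RSS = √0.503202 = 0.709.

nominal=-24.320 wc=[-26.080,-22.451] rss=0.709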